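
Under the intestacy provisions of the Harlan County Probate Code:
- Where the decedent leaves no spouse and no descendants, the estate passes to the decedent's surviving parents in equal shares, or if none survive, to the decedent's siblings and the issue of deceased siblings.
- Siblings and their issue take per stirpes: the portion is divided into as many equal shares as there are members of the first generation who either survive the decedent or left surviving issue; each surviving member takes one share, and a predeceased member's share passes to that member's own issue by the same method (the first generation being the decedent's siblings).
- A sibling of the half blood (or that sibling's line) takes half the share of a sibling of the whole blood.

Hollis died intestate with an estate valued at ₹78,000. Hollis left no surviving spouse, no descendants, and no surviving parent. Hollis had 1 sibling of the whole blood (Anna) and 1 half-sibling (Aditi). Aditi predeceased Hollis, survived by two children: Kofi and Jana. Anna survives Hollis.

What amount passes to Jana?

Jana receives ₹13,000.

The entire ₹78,000 passes to the siblings and their issue.
Counting each half-blood sibling's line as half a unit, there are 3/2 units in ₹78,000, so one unit is ₹52,000. Whole-blood lines (Anna) take ₹52,000 each; half-blood lines (Aditi) take ₹26,000 each.
Aditi's share (₹26,000) is divided into 2 shares of ₹13,000: Kofi and Jana each take ₹13,000.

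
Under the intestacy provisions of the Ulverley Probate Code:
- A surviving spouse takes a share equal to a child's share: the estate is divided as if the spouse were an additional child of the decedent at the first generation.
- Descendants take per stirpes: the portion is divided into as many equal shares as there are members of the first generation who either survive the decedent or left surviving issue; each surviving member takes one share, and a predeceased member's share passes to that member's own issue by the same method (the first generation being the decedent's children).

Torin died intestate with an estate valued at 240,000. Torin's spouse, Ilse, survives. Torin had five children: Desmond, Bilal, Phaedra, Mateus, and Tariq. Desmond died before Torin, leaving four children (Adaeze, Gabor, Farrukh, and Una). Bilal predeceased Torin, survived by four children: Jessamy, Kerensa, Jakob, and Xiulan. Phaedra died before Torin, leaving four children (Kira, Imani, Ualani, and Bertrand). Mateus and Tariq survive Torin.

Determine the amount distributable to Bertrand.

Bertrand receives 10,000.

The spouse counts as an additional share at the children's level, so there are 6 primary shares of 40,000. Ilse takes one such share (40,000).
The children's combined portion (200,000) is divided into 5 shares of 40,000: Mateus and Tariq each take 40,000; Desmond's 40,000 share passes to Desmond's issue; Bilal's 40,000 share passes to Bilal's issue; Phaedra's 40,000 share passes to Phaedra's issue.
Desmond's share (40,000) is divided into 4 shares of 10,000: Adaeze, Gabor, Farrukh, and Una each take 10,000.
Bilal's share (40,000) is divided into 4 shares of 10,000: Jessamy, Kerensa, Jakob, and Xiulan each take 10,000.
Phaedra's share (40,000) is divided into 4 shares of 10,000: Kira, Imani, Ualani, and Bertrand each take 10,000.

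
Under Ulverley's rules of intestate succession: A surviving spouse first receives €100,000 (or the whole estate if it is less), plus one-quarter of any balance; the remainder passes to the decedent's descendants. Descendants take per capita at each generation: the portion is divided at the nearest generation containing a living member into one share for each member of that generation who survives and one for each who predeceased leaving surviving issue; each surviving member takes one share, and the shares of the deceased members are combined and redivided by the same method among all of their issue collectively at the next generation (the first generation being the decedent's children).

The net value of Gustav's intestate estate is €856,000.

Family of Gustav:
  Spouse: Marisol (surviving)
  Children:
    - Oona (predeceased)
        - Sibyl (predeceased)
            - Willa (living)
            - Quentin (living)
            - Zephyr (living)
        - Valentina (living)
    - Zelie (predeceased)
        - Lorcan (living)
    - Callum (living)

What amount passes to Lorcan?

Lorcan receives €126,000.

Marisol first takes €100,000, leaving a balance of €756,000. Marisol then takes one-quarter of the balance (€189,000), for a total of €289,000. The remaining €567,000 passes to the descendants.
The descendants' portion (€567,000) is divided at the children's generation into 3 shares of €189,000. Callum takes €189,000. The 2 shares of the deceased (Oona and Zelie) are combined into a pool of €378,000.
That pool (€378,000) is divided at the grandchildren's generation into 3 shares of €126,000. Valentina and Lorcan each take €126,000. The remaining share for the deceased Sibyl (€126,000) is carried to the next generation.
That pool (€126,000) is divided at the great-grandchildren's generation equally among Willa, Quentin, and Zephyr: €42,000 each.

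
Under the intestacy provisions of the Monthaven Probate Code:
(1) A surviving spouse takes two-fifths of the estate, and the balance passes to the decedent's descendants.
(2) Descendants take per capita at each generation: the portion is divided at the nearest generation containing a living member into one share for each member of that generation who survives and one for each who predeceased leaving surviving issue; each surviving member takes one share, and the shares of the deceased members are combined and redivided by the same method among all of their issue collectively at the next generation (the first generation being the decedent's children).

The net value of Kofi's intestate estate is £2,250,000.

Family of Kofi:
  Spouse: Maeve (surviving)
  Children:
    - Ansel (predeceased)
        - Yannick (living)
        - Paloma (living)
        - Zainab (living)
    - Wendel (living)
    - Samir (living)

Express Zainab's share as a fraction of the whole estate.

Zainab receives 1/15 of the estate.

Maeve takes two-fifths of £2,250,000 = £900,000. The remaining £1,350,000 passes to the descendants.
The descendants' portion (£1,350,000) is divided at the children's generation into 3 shares of £450,000. Wendel and Samir each take £450,000. The remaining share for the deceased Ansel (£450,000) is carried to the next generation.
That pool (£450,000) is divided at the grandchildren's generation equally among Yannick, Paloma, and Zainab: £150,000 each.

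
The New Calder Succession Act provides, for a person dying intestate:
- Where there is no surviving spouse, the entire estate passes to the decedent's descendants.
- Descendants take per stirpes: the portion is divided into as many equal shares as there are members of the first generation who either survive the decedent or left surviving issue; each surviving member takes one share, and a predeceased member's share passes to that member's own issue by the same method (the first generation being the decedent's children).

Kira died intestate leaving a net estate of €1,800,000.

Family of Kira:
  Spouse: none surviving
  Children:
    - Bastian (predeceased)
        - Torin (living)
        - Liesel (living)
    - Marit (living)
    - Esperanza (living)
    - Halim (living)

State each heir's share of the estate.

Torin: €225,000; Liesel: €225,000; Marit: €450,000; Esperanza: €450,000; Halim: €450,000

The entire €1,800,000 passes to the descendants.
That amount (€1,800,000) is divided into 4 shares of €450,000: Marit, Esperanza, and Halim each take €450,000; Bastian's €450,000 share passes to Bastian's issue.
Bastian's share (€450,000) is divided into 2 shares of €225,000: Torin and Liesel each take €225,000.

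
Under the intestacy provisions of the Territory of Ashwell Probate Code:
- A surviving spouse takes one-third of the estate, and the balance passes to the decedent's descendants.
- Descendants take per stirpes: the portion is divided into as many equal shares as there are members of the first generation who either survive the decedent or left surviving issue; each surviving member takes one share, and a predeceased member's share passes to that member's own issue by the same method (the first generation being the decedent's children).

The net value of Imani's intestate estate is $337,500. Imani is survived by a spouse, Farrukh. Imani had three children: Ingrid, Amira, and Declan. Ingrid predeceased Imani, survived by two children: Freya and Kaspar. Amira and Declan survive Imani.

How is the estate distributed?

Farrukh takes one-third of $337,500 = $112,500. The remaining $225,000 passes to the descendants.
The descendants' portion ($225,000) is divided into 3 shares of $75,000: Amira and Declan each take $75,000; Ingrid's $75,000 share passes to Ingrid's issue.
Ingrid's share ($75,000) is divided into 2 shares of $37,500: Freya and Kaspar each take $37,500.

Farrukh: $112,500; Freya: $37,500; Kaspar: $37,500; Amira: $75,000; Declan: $75,000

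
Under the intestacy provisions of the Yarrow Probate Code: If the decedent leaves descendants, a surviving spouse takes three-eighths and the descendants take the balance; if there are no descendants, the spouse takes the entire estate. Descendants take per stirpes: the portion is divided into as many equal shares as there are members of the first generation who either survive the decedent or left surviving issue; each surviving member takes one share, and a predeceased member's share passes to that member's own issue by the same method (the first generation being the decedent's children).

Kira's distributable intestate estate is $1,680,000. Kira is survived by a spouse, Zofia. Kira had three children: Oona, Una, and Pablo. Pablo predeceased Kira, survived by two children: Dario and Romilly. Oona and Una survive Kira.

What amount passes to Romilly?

Zofia takes three-eighths of $1,680,000 = $630,000. The remaining $1,050,000 passes to the descendants.
The descendants' portion ($1,050,000) is divided into 3 shares of $350,000: Oona and Una each take $350,000; Pablo's $350,000 share passes to Pablo's issue.
Pablo's share ($350,000) is divided into 2 shares of $175,000: Dario and Romilly each take $175,000.

Romilly receives $175,000.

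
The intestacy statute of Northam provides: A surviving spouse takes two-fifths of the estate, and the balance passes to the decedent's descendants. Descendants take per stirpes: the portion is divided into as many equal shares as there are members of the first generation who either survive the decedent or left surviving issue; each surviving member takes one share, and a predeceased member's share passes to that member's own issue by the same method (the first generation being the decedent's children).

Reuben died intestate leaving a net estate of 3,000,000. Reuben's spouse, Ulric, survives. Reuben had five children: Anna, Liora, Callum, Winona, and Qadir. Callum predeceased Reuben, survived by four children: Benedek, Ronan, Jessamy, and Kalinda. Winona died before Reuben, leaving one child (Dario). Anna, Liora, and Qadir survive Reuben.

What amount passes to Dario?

Dario receives 360,000.

Ulric takes two-fifths of 3,000,000 = 1,200,000. The remaining 1,800,000 passes to the descendants.
The descendants' portion (1,800,000) is divided into 5 shares of 360,000: Anna, Liora, and Qadir each take 360,000; Callum's 360,000 share passes to Callum's issue; Winona's 360,000 share passes to Winona's issue.
Callum's share (360,000) is divided into 4 shares of 90,000: Benedek, Ronan, Jessamy, and Kalinda each take 90,000.
Winona's share (360,000) passes entirely to Dario.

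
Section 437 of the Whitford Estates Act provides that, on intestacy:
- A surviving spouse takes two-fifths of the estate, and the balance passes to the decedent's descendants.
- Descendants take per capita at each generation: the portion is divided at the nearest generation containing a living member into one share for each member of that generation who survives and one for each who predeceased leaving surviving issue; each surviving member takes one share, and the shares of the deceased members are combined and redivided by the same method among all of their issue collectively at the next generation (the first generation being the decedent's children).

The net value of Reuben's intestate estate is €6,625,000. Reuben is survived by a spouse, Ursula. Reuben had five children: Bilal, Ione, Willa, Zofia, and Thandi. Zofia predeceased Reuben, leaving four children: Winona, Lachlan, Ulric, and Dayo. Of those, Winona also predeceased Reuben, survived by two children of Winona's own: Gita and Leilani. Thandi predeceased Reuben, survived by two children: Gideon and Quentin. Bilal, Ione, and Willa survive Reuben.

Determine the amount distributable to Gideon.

Ursula takes two-fifths of €6,625,000 = €2,650,000. The remaining €3,975,000 passes to the descendants.
The descendants' portion (€3,975,000) is divided at the children's generation into 5 shares of €795,000. Bilal, Ione, and Willa each take €795,000. The 2 shares of the deceased (Zofia and Thandi) are combined into a pool of €1,590,000.
That pool (€1,590,000) is divided at the grandchildren's generation into 6 shares of €265,000. Lachlan, Ulric, Dayo, Gideon, and Quentin each take €265,000. The remaining share for the deceased Winona (€265,000) is carried to the next generation.
That pool (€265,000) is divided at the great-grandchildren's generation equally among Gita and Leilani: €132,500 each.

Gideon receives €265,000.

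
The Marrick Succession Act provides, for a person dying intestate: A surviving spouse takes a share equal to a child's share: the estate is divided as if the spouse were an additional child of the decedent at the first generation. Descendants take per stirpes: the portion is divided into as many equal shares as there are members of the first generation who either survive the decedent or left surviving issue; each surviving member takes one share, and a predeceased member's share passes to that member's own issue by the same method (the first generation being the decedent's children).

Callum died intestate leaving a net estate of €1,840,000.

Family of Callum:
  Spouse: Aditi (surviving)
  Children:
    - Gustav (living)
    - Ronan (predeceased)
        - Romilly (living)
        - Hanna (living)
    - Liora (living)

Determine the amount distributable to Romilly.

Romilly receives €230,000.

The spouse counts as an additional share at the children's level, so there are 4 primary shares of €460,000. Aditi takes one such share (€460,000).
The children's combined portion (€1,380,000) is divided into 3 shares of €460,000: Gustav and Liora each take €460,000; Ronan's €460,000 share passes to Ronan's issue.
Ronan's share (€460,000) is divided into 2 shares of €230,000: Romilly and Hanna each take €230,000.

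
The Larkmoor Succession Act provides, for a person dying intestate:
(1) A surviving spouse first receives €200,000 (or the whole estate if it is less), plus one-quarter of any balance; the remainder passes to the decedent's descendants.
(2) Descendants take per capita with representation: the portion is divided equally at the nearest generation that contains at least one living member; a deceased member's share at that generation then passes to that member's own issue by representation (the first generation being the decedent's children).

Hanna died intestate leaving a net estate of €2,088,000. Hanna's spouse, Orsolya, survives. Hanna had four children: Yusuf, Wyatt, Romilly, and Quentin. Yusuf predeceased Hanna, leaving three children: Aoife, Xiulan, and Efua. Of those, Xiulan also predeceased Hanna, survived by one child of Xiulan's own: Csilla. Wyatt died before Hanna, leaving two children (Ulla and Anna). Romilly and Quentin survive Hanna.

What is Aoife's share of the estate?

Orsolya first takes €200,000, leaving a balance of €1,888,000. Orsolya then takes one-quarter of the balance (€472,000), for a total of €672,000. The remaining €1,416,000 passes to the descendants.
The descendants' portion (€1,416,000) is divided into 4 shares of €354,000: Romilly and Quentin each take €354,000; Yusuf's €354,000 share passes to Yusuf's issue; Wyatt's €354,000 share passes to Wyatt's issue.
Yusuf's share (€354,000) is divided into 3 shares of €118,000: Aoife and Efua each take €118,000; Xiulan's €118,000 share passes to Xiulan's issue.
Xiulan's share (€118,000) passes entirely to Csilla.
Wyatt's share (€354,000) is divided into 2 shares of €177,000: Ulla and Anna each take €177,000.

Aoife receives €118,000.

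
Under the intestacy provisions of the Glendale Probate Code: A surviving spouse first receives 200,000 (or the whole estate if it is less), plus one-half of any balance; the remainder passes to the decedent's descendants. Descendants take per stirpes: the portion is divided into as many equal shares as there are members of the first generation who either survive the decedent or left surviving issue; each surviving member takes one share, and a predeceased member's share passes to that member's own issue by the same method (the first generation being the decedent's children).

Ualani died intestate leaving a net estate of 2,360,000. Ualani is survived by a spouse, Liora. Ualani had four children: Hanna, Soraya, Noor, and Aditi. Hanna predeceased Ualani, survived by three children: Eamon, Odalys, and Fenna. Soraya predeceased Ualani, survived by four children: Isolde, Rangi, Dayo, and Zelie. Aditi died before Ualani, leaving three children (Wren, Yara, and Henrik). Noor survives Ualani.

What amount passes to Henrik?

Henrik receives 90,000.

Liora first takes 200,000, leaving a balance of 2,160,000. Liora then takes one-half of the balance (1,080,000), for a total of 1,280,000. The remaining 1,080,000 passes to the descendants.
The descendants' portion (1,080,000) is divided into 4 shares of 270,000: Noor takes 270,000; Hanna's 270,000 share passes to Hanna's issue; Soraya's 270,000 share passes to Soraya's issue; Aditi's 270,000 share passes to Aditi's issue.
Hanna's share (270,000) is divided into 3 shares of 90,000: Eamon, Odalys, and Fenna each take 90,000.
Soraya's share (270,000) is divided into 4 shares of 67,500: Isolde, Rangi, Dayo, and Zelie each take 67,500.
Aditi's share (270,000) is divided into 3 shares of 90,000: Wren, Yara, and Henrik each take 90,000.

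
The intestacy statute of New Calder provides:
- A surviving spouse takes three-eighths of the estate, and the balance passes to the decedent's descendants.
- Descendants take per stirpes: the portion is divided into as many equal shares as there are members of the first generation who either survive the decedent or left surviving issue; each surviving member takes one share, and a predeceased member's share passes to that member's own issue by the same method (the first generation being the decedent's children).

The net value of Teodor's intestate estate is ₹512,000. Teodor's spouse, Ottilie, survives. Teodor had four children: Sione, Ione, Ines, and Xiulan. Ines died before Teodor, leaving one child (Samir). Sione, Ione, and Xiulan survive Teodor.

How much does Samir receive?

Ottilie takes three-eighths of ₹512,000 = ₹192,000. The remaining ₹320,000 passes to the descendants.
The descendants' portion (₹320,000) is divided into 4 shares of ₹80,000: Sione, Ione, and Xiulan each take ₹80,000; Ines's ₹80,000 share passes to Ines's issue.
Ines's share (₹80,000) passes entirely to Samir.

Samir receives ₹80,000.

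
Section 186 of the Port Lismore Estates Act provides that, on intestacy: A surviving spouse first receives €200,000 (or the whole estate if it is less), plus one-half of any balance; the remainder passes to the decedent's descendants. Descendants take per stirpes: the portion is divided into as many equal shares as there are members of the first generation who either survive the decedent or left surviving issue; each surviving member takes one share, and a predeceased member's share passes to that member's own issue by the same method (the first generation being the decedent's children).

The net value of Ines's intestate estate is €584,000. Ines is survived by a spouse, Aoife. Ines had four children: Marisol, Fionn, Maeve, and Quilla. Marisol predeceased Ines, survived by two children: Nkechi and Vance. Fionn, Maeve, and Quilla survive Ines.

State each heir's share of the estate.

Aoife: €392,000; Nkechi: €24,000; Vance: €24,000; Fionn: €48,000; Maeve: €48,000; Quilla: €48,000

Aoife first takes €200,000, leaving a balance of €384,000. Aoife then takes one-half of the balance (€192,000), for a total of €392,000. The remaining €192,000 passes to the descendants.
The descendants' portion (€192,000) is divided into 4 shares of €48,000: Fionn, Maeve, and Quilla each take €48,000; Marisol's €48,000 share passes to Marisol's issue.
Marisol's share (€48,000) is divided into 2 shares of €24,000: Nkechi and Vance each take €24,000.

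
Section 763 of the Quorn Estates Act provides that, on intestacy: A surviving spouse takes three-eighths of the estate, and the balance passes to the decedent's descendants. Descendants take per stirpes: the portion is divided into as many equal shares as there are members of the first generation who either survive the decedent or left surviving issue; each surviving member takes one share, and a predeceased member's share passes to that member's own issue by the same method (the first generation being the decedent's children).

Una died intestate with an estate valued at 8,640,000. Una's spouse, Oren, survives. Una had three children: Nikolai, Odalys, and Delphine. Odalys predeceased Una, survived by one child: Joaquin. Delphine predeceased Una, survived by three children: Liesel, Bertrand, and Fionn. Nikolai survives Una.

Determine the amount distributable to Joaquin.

Joaquin receives 1,800,000.

Oren takes three-eighths of 8,640,000 = 3,240,000. The remaining 5,400,000 passes to the descendants.
The descendants' portion (5,400,000) is divided into 3 shares of 1,800,000: Nikolai takes 1,800,000; Odalys's 1,800,000 share passes to Odalys's issue; Delphine's 1,800,000 share passes to Delphine's issue.
Odalys's share (1,800,000) passes entirely to Joaquin.
Delphine's share (1,800,000) is divided into 3 shares of 600,000: Liesel, Bertrand, and Fionn each take 600,000.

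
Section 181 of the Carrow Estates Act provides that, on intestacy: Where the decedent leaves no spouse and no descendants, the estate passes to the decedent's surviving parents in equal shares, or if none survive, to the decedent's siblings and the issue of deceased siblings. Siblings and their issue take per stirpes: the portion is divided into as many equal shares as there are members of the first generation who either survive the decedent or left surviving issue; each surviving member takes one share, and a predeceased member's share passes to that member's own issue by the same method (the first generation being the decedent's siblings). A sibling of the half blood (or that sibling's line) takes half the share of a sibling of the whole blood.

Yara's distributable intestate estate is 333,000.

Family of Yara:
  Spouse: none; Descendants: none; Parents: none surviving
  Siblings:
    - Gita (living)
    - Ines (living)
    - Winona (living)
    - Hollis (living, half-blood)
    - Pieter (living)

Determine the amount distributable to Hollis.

The entire 333,000 passes to the siblings and their issue.
Counting each half-blood sibling's line as half a unit, there are 9/2 units in 333,000, so one unit is 74,000. Whole-blood lines (Gita, Ines, Winona, and Pieter) take 74,000 each; half-blood lines (Hollis) take 37,000 each.

Hollis receives 37,000.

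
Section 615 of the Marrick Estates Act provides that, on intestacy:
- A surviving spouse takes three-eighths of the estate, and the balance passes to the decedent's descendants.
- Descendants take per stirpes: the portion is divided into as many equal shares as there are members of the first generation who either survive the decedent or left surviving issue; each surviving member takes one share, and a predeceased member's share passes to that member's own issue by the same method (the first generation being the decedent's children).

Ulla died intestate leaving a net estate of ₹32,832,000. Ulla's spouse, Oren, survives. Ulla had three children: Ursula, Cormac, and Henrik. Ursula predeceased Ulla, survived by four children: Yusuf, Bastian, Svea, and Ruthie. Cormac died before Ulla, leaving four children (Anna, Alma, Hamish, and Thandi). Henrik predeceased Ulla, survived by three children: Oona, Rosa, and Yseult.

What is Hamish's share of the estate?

Oren takes three-eighths of ₹32,832,000 = ₹12,312,000. The remaining ₹20,520,000 passes to the descendants.
The descendants' portion (₹20,520,000) is divided into 3 shares of ₹6,840,000: Ursula's ₹6,840,000 share passes to Ursula's issue; Cormac's ₹6,840,000 share passes to Cormac's issue; Henrik's ₹6,840,000 share passes to Henrik's issue.
Ursula's share (₹6,840,000) is divided into 4 shares of ₹1,710,000: Yusuf, Bastian, Svea, and Ruthie each take ₹1,710,000.
Cormac's share (₹6,840,000) is divided into 4 shares of ₹1,710,000: Anna, Alma, Hamish, and Thandi each take ₹1,710,000.
Henrik's share (₹6,840,000) is divided into 3 shares of ₹2,280,000: Oona, Rosa, and Yseult each take ₹2,280,000.

Hamish receives ₹1,710,000.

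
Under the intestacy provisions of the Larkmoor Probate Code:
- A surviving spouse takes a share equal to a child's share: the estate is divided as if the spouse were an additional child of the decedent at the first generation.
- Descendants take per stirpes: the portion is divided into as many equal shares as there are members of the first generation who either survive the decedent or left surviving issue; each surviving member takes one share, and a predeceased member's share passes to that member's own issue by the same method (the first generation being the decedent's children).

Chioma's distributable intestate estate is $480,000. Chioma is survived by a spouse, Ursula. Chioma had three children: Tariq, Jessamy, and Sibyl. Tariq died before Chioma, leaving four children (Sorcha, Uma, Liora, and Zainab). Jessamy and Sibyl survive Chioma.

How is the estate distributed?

The spouse counts as an additional share at the children's level, so there are 4 primary shares of $120,000. Ursula takes one such share ($120,000).
The children's combined portion ($360,000) is divided into 3 shares of $120,000: Jessamy and Sibyl each take $120,000; Tariq's $120,000 share passes to Tariq's issue.
Tariq's share ($120,000) is divided into 4 shares of $30,000: Sorcha, Uma, Liora, and Zainab each take $30,000.

Ursula: $120,000; Sorcha: $30,000; Uma: $30,000; Liora: $30,000; Zainab: $30,000; Jessamy: $120,000; Sibyl: $120,000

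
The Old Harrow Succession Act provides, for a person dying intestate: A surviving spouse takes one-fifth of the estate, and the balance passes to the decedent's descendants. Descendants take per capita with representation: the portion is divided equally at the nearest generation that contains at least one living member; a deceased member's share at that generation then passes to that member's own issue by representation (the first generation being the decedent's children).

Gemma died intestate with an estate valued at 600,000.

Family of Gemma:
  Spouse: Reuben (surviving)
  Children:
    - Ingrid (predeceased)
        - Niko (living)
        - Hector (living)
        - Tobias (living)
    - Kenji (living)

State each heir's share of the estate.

Reuben takes one-fifth of 600,000 = 120,000. The remaining 480,000 passes to the descendants.
The descendants' portion (480,000) is divided into 2 shares of 240,000: Kenji takes 240,000; Ingrid's 240,000 share passes to Ingrid's issue.
Ingrid's share (240,000) is divided into 3 shares of 80,000: Niko, Hector, and Tobias each take 80,000.

Reuben: 120,000; Niko: 80,000; Hector: 80,000; Tobias: 80,000; Kenji: 240,000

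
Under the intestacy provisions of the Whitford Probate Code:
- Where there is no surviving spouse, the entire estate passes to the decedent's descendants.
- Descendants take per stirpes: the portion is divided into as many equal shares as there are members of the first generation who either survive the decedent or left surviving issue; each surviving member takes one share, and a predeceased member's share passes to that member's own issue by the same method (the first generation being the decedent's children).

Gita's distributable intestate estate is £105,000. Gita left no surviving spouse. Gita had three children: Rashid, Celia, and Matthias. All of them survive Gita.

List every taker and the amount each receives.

Rashid: £35,000; Celia: £35,000; Matthias: £35,000

The entire £105,000 passes to the descendants.
That amount (£105,000) is divided into 3 shares of £35,000: Rashid, Celia, and Matthias each take £35,000.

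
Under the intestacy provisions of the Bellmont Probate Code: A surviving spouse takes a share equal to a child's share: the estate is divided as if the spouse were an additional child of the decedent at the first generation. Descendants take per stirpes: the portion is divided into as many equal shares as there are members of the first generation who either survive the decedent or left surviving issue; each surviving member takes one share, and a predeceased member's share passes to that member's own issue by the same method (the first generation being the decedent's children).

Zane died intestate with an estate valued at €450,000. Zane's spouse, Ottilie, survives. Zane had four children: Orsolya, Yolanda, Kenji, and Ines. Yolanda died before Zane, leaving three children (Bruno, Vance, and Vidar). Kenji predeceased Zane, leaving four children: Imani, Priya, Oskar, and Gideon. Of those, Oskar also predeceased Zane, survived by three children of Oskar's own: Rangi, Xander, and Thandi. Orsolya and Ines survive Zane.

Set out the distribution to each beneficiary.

The spouse counts as an additional share at the children's level, so there are 5 primary shares of €90,000. Ottilie takes one such share (€90,000).
The children's combined portion (€360,000) is divided into 4 shares of €90,000: Orsolya and Ines each take €90,000; Yolanda's €90,000 share passes to Yolanda's issue; Kenji's €90,000 share passes to Kenji's issue.
Yolanda's share (€90,000) is divided into 3 shares of €30,000: Bruno, Vance, and Vidar each take €30,000.
Kenji's share (€90,000) is divided into 4 shares of €22,500: Imani, Priya, and Gideon each take €22,500; Oskar's €22,500 share passes to Oskar's issue.
Oskar's share (€22,500) is divided into 3 shares of €7,500: Rangi, Xander, and Thandi each take €7,500.

Ottilie: €90,000; Orsolya: €90,000; Bruno: €30,000; Vance: €30,000; Vidar: €30,000; Imani: €22,500; Priya: €22,500; Rangi: €7,500; Xander: €7,500; Thandi: €7,500; Gideon: €22,500; Ines: €90,000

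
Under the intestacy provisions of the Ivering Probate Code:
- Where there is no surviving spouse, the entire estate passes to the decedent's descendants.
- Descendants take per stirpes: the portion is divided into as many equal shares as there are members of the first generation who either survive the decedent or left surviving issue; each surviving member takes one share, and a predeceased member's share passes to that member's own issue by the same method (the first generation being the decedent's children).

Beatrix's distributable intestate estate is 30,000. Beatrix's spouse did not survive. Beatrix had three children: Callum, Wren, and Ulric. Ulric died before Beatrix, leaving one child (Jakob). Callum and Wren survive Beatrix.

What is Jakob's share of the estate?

Jakob receives 10,000.

The entire 30,000 passes to the descendants.
That amount (30,000) is divided into 3 shares of 10,000: Callum and Wren each take 10,000; Ulric's 10,000 share passes to Ulric's issue.
Ulric's share (10,000) passes entirely to Jakob.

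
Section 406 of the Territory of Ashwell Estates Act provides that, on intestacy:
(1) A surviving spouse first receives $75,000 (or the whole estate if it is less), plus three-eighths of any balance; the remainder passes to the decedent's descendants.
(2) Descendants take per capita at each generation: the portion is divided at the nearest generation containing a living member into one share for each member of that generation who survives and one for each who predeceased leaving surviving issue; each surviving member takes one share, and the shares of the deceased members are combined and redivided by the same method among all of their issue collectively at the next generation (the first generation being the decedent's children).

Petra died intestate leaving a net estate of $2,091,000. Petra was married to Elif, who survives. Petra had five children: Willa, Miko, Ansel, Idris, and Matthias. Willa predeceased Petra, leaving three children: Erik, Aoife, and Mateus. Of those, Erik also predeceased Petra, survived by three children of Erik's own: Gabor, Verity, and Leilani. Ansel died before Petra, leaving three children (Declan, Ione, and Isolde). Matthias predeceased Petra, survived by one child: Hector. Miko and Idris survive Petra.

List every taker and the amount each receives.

Elif first takes $75,000, leaving a balance of $2,016,000. Elif then takes three-eighths of the balance ($756,000), for a total of $831,000. The remaining $1,260,000 passes to the descendants.
The descendants' portion ($1,260,000) is divided at the children's generation into 5 shares of $252,000. Miko and Idris each take $252,000. The 3 shares of the deceased (Willa, Ansel, and Matthias) are combined into a pool of $756,000.
That pool ($756,000) is divided at the grandchildren's generation into 7 shares of $108,000. Aoife, Mateus, Declan, Ione, Isolde, and Hector each take $108,000. The remaining share for the deceased Erik ($108,000) is carried to the next generation.
That pool ($108,000) is divided at the great-grandchildren's generation equally among Gabor, Verity, and Leilani: $36,000 each.

Elif: $831,000; Gabor: $36,000; Verity: $36,000; Leilani: $36,000; Aoife: $108,000; Mateus: $108,000; Miko: $252,000; Declan: $108,000; Ione: $108,000; Isolde: $108,000; Idris: $252,000; Hector: $108,000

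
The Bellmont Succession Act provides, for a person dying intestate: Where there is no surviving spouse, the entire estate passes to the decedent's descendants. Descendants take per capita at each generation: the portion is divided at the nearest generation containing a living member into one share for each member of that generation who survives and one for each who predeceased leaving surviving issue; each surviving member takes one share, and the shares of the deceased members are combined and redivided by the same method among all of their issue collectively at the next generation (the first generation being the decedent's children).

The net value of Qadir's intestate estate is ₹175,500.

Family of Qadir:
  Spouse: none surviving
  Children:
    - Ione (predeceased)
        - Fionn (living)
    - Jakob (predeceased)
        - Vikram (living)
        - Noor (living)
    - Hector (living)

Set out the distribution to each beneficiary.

Fionn: ₹39,000; Vikram: ₹39,000; Noor: ₹39,000; Hector: ₹58,500

The entire ₹175,500 passes to the descendants.
That amount (₹175,500) is divided at the children's generation into 3 shares of ₹58,500. Hector takes ₹58,500. The 2 shares of the deceased (Ione and Jakob) are combined into a pool of ₹117,000.
That pool (₹117,000) is divided at the grandchildren's generation equally among Fionn, Vikram, and Noor: ₹39,000 each.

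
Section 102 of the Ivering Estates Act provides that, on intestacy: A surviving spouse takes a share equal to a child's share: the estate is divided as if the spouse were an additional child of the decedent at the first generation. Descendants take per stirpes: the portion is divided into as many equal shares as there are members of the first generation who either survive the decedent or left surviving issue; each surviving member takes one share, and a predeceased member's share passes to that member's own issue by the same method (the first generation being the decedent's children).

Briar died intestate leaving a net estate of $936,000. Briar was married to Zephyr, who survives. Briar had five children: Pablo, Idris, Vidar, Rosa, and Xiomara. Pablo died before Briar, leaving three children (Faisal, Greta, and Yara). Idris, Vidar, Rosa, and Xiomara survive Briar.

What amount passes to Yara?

Yara receives $52,000.

The spouse counts as an additional share at the children's level, so there are 6 primary shares of $156,000. Zephyr takes one such share ($156,000).
The children's combined portion ($780,000) is divided into 5 shares of $156,000: Idris, Vidar, Rosa, and Xiomara each take $156,000; Pablo's $156,000 share passes to Pablo's issue.
Pablo's share ($156,000) is divided into 3 shares of $52,000: Faisal, Greta, and Yara each take $52,000.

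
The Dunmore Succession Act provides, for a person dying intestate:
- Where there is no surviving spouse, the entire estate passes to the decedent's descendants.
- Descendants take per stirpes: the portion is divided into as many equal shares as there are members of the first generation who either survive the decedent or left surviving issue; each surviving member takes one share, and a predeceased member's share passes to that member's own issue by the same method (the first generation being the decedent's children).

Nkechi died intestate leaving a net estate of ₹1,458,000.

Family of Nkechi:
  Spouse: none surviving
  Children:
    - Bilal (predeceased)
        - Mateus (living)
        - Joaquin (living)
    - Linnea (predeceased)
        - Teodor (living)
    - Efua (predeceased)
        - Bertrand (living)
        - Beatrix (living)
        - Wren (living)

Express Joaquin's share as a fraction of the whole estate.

Joaquin receives 1/6 of the estate.

The entire ₹1,458,000 passes to the descendants.
That amount (₹1,458,000) is divided into 3 shares of ₹486,000: Bilal's ₹486,000 share passes to Bilal's issue; Linnea's ₹486,000 share passes to Linnea's issue; Efua's ₹486,000 share passes to Efua's issue.
Bilal's share (₹486,000) is divided into 2 shares of ₹243,000: Mateus and Joaquin each take ₹243,000.
Linnea's share (₹486,000) passes entirely to Teodor.
Efua's share (₹486,000) is divided into 3 shares of ₹162,000: Bertrand, Beatrix, and Wren each take ₹162,000.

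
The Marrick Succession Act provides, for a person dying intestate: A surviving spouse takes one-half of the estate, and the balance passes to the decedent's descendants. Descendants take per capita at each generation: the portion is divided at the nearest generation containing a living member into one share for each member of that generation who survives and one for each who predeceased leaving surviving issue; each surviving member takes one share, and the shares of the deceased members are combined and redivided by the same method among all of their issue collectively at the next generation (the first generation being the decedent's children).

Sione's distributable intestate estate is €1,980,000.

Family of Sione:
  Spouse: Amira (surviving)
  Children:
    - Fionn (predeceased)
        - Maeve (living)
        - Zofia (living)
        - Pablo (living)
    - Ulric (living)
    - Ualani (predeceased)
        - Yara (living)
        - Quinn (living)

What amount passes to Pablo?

Pablo receives €132,000.

Amira takes one-half of €1,980,000 = €990,000. The remaining €990,000 passes to the descendants.
The descendants' portion (€990,000) is divided at the children's generation into 3 shares of €330,000. Ulric takes €330,000. The 2 shares of the deceased (Fionn and Ualani) are combined into a pool of €660,000.
That pool (€660,000) is divided at the grandchildren's generation equally among Maeve, Zofia, Pablo, Yara, and Quinn: €132,000 each.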